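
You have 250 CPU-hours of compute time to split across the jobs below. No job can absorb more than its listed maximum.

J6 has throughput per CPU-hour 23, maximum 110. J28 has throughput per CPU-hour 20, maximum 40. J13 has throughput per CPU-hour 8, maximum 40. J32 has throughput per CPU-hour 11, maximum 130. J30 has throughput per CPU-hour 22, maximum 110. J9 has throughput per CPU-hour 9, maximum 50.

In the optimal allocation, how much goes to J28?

30

Highest throughput per CPU-hour first: J6 23 > J30 22 > J28 20 > J32 11 > J9 9 > J13 8.
Give J6 110 to hit its cap of 110 — 140 left.
J30: +110 to 110 (cap) — 30 left.
J28 has room for 40 but only 30 remain, so it gets 30.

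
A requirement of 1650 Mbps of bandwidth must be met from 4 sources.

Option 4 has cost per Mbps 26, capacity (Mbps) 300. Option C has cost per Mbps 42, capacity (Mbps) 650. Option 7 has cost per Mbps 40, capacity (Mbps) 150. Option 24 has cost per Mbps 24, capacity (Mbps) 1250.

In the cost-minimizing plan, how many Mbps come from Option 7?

100

Cheapest first:
Take 1250 from Option 24 at 24 ; need 400 more.
Option 4 at 26: take all 300 Mbps ; 100 still needed.
Option 7 (40): take the remaining 100 ; done.
Option C: unused.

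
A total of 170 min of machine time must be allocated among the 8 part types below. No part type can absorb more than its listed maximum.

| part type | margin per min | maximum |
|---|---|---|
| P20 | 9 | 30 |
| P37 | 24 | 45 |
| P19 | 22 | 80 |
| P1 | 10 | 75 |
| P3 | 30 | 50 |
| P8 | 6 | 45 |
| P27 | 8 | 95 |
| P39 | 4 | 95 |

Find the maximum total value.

4230

Rank by margin per min: P3 30 > P37 24 > P19 22 > P1 10 > P20 9 > P27 8 > P8 6 > P39 4.
P3 takes 50 to reach its cap of 50 → 120 left.
Give P37 45 to hit its cap of 45 → 75 left.
Only 75 left; P19 takes them to reach 75.
Total = 24×45 + 22×75 + 30×50 = 4230.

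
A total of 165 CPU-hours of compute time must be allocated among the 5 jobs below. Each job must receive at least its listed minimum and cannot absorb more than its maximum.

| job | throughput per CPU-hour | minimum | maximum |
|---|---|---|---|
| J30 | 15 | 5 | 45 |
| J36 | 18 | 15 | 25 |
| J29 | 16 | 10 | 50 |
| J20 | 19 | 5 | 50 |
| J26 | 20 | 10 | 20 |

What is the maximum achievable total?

Meeting every minimum uses 5+15+10+5+10 = 45 CPU-hours, leaving 120.
Order the jobs by throughput per CPU-hour: J26 20 > J20 19 > J36 18 > J29 16 > J30 15.
J26 takes 10 more to reach its cap of 20 — 110 left.
Give J20 45 more to hit its cap of 50 — 65 left.
Give J36 10 more to hit its cap of 25 — 55 left.
J29 takes 40 more to reach its cap of 50 — 15 left.
J30 has room for 40 more but only 15 remain, so it gets 20.
Total = 15×20 + 18×25 + 16×50 + 19×50 + 20×20 = 2900.

2900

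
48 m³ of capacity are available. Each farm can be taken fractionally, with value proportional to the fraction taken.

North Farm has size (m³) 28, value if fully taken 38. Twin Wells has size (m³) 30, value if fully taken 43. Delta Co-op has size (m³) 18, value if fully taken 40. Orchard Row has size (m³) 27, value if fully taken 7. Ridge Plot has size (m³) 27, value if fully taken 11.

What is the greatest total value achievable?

83

Best value per unit of size first: Delta Co-op 40/18≈2.22, Twin Wells 43/30≈1.43, North Farm 38/28≈1.36, Ridge Plot 11/27≈0.407, Orchard Row 7/27≈0.259.
Delta Co-op: take in full, 18 m³ for value 40 → 30 left.
Twin Wells: take in full, 30 m³ for value 43 → 0 left.
Total value = 83.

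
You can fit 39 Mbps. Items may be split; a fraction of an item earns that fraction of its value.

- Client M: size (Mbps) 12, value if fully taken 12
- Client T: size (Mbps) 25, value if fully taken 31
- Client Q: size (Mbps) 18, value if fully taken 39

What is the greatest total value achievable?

Rank by value-to-size ratio: Client Q 39/18≈2.17, Client T 31/25≈1.24, Client M 12/12≈1.
Take all of Client Q (18 Mbps, value 39) → 21 Mbps left.
Only 21 Mbps remain; take 21/25 of Client T for value 31×21/25 = 26.04.
Total value = 65.04.

65.04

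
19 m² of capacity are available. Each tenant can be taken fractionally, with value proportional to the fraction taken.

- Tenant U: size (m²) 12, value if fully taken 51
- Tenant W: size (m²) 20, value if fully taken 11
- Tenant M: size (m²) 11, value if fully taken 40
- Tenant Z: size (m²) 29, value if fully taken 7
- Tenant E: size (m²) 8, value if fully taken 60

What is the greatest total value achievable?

Sort by value density: Tenant E 60/8≈7.5, Tenant U 51/12≈4.25, Tenant M 40/11≈3.64, Tenant W 11/20≈0.55, Tenant Z 7/29≈0.241.
Take all of Tenant E (8 m², value 60) — 11 m² left.
11 m² left: a 11/12 share of Tenant U gives 51×11/12 = 46.75.
Total value = 106.75.

106.75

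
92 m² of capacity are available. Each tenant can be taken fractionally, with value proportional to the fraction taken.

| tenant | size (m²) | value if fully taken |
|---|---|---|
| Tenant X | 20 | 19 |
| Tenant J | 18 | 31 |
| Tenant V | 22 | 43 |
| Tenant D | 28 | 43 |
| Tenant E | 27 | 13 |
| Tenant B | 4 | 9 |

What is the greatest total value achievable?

Sort by value density: Tenant B 9/4≈2.25, Tenant V 43/22≈1.95, Tenant J 31/18≈1.72, Tenant D 43/28≈1.54, Tenant X 19/20≈0.95, Tenant E 13/27≈0.481.
Take all of Tenant B (4 m², value 9) → 88 m² left.
All 22 m² of Tenant V fit (value 43) → 66 remain.
All 18 m² of Tenant J fit (value 31) → 48 remain.
Take all of Tenant D (28 m², value 43) → 20 m² left.
Take all of Tenant X (20 m², value 19) → 0 m² left.
Total value = 145.

145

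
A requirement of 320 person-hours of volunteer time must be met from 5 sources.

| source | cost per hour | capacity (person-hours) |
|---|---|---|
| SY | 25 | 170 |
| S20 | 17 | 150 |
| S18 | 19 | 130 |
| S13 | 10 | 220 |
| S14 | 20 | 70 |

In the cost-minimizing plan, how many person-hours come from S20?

100

Fill from the cheapest source first.
Take 220 from S13 at 10 → need 100 more.
Take 100 from S20 at 17 to finish.
S18, S14, SY: unused.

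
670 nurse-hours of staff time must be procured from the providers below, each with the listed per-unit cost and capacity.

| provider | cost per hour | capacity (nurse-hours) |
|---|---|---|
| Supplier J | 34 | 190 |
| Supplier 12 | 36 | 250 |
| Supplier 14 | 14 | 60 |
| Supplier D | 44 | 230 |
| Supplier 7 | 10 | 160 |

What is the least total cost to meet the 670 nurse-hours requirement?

18340

Use providers in increasing cost order.
Supplier 7 at 10: take all 160 nurse-hours — 510 still needed.
Take 60 from Supplier 14 at 14 — need 450 more.
Take 190 from Supplier J at 34 — need 260 more.
Take 250 from Supplier 12 at 36 — need 10 more.
Supplier D (44): take the remaining 10 — done.
Cost = 160×10 + 60×14 + 190×34 + 250×36 + 10×44 = 18340.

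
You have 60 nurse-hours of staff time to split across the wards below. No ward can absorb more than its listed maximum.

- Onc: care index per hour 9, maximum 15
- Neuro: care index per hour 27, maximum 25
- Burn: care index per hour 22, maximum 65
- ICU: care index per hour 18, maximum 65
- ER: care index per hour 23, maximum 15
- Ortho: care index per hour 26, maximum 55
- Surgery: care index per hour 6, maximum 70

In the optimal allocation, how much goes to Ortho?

Order the wards by care index per hour: Neuro 27 > Ortho 26 > ER 23 > Burn 22 > ICU 18 > Onc 9 > Surgery 6.
Neuro takes 25 to reach its cap of 25 ; 35 left.
Ortho has room for 55 but only 35 remain, so it gets 35.

35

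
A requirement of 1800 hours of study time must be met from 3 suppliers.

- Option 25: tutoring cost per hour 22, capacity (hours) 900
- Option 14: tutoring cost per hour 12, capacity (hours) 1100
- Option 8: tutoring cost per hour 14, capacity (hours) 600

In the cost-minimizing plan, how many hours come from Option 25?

100

Use suppliers in increasing cost order.
Take 1100 from Option 14 at 12 — need 700 more.
Option 8 at 14: take all 600 hours — 100 still needed.
Take 100 from Option 25 at 22 to finish.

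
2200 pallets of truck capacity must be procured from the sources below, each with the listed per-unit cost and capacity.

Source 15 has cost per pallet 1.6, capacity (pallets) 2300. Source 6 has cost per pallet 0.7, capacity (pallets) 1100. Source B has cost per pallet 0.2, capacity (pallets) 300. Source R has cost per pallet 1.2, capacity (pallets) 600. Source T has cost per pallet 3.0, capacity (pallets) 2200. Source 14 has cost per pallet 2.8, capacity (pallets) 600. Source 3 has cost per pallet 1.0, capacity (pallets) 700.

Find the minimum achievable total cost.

1650

Fill from the cheapest source first.
Source B (0.2): use full 300 → 1900 pallets to go.
Source 6 at 0.7: take all 1100 pallets → 800 still needed.
Source 3 at 1.0: take all 700 pallets → 100 still needed.
Take 100 from Source R at 1.2 to finish.
Source 15, Source 14, Source T: unused.
Cost = 300×0.2 + 1100×0.7 + 700×1.0 + 100×1.2 = 1650.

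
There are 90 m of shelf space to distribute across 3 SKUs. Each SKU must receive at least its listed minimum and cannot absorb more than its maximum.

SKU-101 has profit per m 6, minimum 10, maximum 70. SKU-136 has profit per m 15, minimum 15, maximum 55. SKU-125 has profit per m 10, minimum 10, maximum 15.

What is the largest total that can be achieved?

1095

Meeting every minimum uses 10+15+10 = 35 m, leaving 55.
Rank by profit per m: SKU-136 15 > SKU-125 10 > SKU-101 6.
SKU-136 takes 40 more to reach its cap of 55 ; 15 left.
Give SKU-125 5 more to hit its cap of 15 ; 10 left.
Only 10 left; SKU-101 takes them to reach 20.
Total = 6×20 + 15×55 + 10×15 = 1095.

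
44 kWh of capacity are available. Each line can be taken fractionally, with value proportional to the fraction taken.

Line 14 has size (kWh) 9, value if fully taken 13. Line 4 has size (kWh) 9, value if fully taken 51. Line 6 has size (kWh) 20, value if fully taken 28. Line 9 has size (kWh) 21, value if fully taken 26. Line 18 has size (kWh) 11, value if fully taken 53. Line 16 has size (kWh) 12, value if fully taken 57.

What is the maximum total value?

178.2

Rank by value-to-size ratio: Line 4 51/9≈5.67, Line 18 53/11≈4.82, Line 16 57/12≈4.75, Line 14 13/9≈1.44, Line 6 28/20≈1.4, Line 9 26/21≈1.24.
Line 4: take in full, 9 kWh for value 51 — 35 left.
All 11 kWh of Line 18 fit (value 53) — 24 remain.
Take all of Line 16 (12 kWh, value 57) — 12 kWh left.
Take all of Line 14 (9 kWh, value 13) — 3 kWh left.
Only 3 kWh remain; take 3/20 of Line 6 for value 28×3/20 = 4.2.
Total value = 178.2.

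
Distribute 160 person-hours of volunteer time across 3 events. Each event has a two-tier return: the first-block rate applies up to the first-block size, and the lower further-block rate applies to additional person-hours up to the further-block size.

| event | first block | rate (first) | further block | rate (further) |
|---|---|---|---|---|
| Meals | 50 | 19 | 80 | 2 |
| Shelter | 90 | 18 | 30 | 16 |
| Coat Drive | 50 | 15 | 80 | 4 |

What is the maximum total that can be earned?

2890

Rank every tier by rate: Meals/tier1 19 > Shelter/tier1 18 > Shelter/tier2 16 > Coat Drive/tier1 15 > Coat Drive/tier2 4 > Meals/tier2 2.
Meals tier1 at 19: fill all 50 → 110 left.
Shelter/tier1 (18): +90 → 20 left.
Shelter/tier2: +20 of 30 at 16; pool empty.
Total = 19×50 + 18×90 + 16×20 = 2890.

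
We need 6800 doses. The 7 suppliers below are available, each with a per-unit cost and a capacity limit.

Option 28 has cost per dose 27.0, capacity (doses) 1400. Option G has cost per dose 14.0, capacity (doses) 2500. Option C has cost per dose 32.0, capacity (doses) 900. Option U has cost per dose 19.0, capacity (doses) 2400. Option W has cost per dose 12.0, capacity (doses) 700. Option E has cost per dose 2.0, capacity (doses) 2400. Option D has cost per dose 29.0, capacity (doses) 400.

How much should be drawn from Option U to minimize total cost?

Cheapest first:
Option E at 2.0: take all 2400 doses → 4400 still needed.
Take 700 from Option W at 12.0 → need 3700 more.
Option G at 14.0: take all 2500 doses → 1200 still needed.
Option U at 19.0: take 1200 of its 2400 → requirement met.
Option 28, Option D, Option C: unused.

1200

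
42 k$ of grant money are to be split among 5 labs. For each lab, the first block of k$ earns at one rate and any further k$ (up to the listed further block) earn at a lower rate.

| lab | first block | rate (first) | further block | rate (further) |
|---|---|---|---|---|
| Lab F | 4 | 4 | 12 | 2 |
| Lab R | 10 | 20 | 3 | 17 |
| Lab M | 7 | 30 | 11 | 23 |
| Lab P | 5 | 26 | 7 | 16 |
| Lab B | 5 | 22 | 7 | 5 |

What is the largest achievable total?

970

Treat each block as its own option and order by rate: Lab M/first 30 > Lab P/first 26 > Lab M/second 23 > Lab B/first 22 > Lab R/first 20 > Lab R/second 17 > Lab P/second 16 > Lab B/second 5 > Lab F/first 4 > Lab F/second 2.
Lab M first at 30: fill all 7 ; 35 left.
Lab P first at 26: fill all 5 ; 30 left.
Lab M second at 23: fill all 11 ; 19 left.
Lab B first at 22: fill all 5 ; 14 left.
Fill Lab R first block (10 at 20) ; 4 left.
Lab R/second (17): +3 ; 1 left.
1 remain; put them into Lab P second at 16.
Total = 30×7 + 26×5 + 23×11 + 22×5 + 20×10 + 17×3 + 16×1 = 970.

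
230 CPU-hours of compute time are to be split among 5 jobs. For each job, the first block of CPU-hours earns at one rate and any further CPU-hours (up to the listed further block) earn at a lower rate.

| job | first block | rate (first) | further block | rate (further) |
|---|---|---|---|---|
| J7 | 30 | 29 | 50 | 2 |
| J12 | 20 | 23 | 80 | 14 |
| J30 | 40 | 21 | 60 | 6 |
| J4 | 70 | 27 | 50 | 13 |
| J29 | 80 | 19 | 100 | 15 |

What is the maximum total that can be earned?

Rank every tier by rate: J7/tier1 29 > J4/tier1 27 > J12/tier1 23 > J30/tier1 21 > J29/tier1 19 > J29/tier2 15 > J12/tier2 14 > J4/tier2 13 > J30/tier2 6 > J7/tier2 2.
J7/tier1 (29): +30 — 200 left.
J4 tier1 at 27: fill all 70 — 130 left.
Fill J12 tier1 block (20 at 23) — 110 left.
J30 tier1 at 21: fill all 40 — 70 left.
J29/tier1: +70 of 80 at 19; pool empty.
Total = 29×30 + 27×70 + 23×20 + 21×40 + 19×70 = 5390.

5390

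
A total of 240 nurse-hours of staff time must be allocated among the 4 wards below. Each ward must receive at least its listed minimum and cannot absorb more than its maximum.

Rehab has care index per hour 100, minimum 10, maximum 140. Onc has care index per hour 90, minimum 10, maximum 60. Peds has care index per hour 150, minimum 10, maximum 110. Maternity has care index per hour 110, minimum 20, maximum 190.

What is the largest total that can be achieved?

Meeting every minimum uses 10+10+10+20 = 50 nurse-hours, leaving 190.
Highest care index per hour first: Peds 150 > Maternity 110 > Rehab 100 > Onc 90.
Peds: +100 to 110 (cap) ; 90 left.
Maternity: +90 (room for 170) → 110. Pool exhausted.
Total = 100×10 + 90×10 + 150×110 + 110×110 = 30500.

30500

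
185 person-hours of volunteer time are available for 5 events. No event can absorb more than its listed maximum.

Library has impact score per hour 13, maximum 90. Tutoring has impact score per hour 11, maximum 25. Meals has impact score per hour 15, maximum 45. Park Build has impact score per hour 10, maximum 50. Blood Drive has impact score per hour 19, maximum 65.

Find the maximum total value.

2885

Order the events by impact score per hour: Blood Drive 19 > Meals 15 > Library 13 > Tutoring 11 > Park Build 10.
Blood Drive takes 65 to reach its cap of 65 ; 120 left.
Give Meals 45 to hit its cap of 45 ; 75 left.
Library: +75 (room for 90) → 75. Pool exhausted.
Total = 13×75 + 15×45 + 19×65 = 2885.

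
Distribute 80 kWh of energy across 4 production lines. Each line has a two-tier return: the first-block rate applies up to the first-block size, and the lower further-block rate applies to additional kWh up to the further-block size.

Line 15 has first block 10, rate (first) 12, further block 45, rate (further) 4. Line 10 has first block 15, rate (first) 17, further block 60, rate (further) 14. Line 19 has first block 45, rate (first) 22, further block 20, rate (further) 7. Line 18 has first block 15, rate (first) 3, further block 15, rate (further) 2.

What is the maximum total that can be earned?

Order all 8 blocks by rate: Line 19/T1 22 > Line 10/T1 17 > Line 10/T2 14 > Line 15/T1 12 > Line 19/T2 7 > Line 15/T2 4 > Line 18/T1 3 > Line 18/T2 2.
Line 19/T1 (22): +45 ; 35 left.
Line 10 T1 at 17: fill all 15 ; 20 left.
20 remain; put them into Line 10 T2 at 14.
Total = 22×45 + 17×15 + 14×20 = 1525.

1525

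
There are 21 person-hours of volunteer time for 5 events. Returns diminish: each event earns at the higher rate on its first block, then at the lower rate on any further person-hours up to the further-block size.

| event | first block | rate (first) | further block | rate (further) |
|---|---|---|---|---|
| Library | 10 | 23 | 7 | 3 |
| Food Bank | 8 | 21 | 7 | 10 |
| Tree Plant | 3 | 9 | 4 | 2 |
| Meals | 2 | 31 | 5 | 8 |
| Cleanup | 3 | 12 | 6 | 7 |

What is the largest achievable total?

Rank every tier by rate: Meals/first 31 > Library/first 23 > Food Bank/first 21 > Cleanup/first 12 > Food Bank/second 10 > Tree Plant/first 9 > Meals/second 8 > Cleanup/second 7 > Library/second 3 > Tree Plant/second 2.
Meals first at 31: fill all 2 → 19 left.
Library/first (23): +10 → 9 left.
Food Bank first at 21: fill all 8 → 1 left.
1 remain; put them into Cleanup first at 12.
Total = 31×2 + 23×10 + 21×8 + 12×1 = 472.

472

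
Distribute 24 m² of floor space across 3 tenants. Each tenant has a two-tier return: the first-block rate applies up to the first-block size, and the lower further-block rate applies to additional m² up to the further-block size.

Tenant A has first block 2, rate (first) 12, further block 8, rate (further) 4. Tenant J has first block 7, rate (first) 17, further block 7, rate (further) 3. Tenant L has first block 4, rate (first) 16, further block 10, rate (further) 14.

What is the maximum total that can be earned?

351

Treat each block as its own option and order by rate: Tenant J/first 17 > Tenant L/first 16 > Tenant L/second 14 > Tenant A/first 12 > Tenant A/second 4 > Tenant J/second 3.
Fill Tenant J first block (7 at 17) — 17 left.
Tenant L/first (16): +4 — 13 left.
Tenant L second at 14: fill all 10 — 3 left.
Tenant A first at 12: fill all 2 — 1 left.
Tenant A second at 4: only 1 left, fill 1.
Total = 17×7 + 16×4 + 14×10 + 12×2 + 4×1 = 351.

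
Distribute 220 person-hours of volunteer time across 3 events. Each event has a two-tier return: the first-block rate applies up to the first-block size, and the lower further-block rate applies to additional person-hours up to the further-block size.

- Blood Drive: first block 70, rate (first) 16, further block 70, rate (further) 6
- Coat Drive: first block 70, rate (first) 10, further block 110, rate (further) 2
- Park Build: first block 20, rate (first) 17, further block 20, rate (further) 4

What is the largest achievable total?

Order all 6 blocks by rate: Park Build/T1 17 > Blood Drive/T1 16 > Coat Drive/T1 10 > Blood Drive/T2 6 > Park Build/T2 4 > Coat Drive/T2 2.
Park Build T1 at 17: fill all 20 ; 200 left.
Blood Drive/T1 (16): +70 ; 130 left.
Coat Drive/T1 (10): +70 ; 60 left.
Blood Drive/T2: +60 of 70 at 6; pool empty.
Total = 17×20 + 16×70 + 10×70 + 6×60 = 2520.

2520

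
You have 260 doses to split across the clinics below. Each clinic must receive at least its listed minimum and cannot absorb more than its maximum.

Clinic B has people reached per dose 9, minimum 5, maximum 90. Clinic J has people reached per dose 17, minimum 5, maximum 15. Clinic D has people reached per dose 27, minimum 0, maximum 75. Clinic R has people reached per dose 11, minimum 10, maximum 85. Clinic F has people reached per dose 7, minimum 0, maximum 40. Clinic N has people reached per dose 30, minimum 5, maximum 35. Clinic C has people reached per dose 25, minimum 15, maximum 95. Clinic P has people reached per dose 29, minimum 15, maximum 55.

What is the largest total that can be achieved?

6785

Meeting every minimum uses 5+5+0+10+0+5+15+15 = 55 doses, leaving 205.
Order the clinics by people reached per dose: Clinic N 30 > Clinic P 29 > Clinic D 27 > Clinic C 25 > Clinic J 17 > Clinic R 11 > Clinic B 9 > Clinic F 7.
Clinic N takes 30 more to reach its cap of 35 ; 175 left.
Clinic P: +40 to 55 (cap) ; 135 left.
Clinic D: +75 to 75 (cap) ; 60 left.
Clinic C: +60 (room for 80) → 75. Pool exhausted.
Total = 9×5 + 17×5 + 27×75 + 11×10 + 30×35 + 25×75 + 29×55 = 6785.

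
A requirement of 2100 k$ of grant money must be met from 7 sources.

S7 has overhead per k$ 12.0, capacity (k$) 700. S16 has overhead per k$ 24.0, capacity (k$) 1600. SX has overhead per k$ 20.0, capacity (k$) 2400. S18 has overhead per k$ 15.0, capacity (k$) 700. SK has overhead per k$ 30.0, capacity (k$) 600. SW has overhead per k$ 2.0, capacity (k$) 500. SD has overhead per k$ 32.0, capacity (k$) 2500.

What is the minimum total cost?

23900

Cheapest first:
SW at 2.0: take all 500 k$ → 1600 still needed.
Take 700 from S7 at 12.0 → need 900 more.
Take 700 from S18 at 15.0 → need 200 more.
SX (20.0): take the remaining 200 → done.
S16, SK, SD: unused.
Cost = 500×2.0 + 700×12.0 + 700×15.0 + 200×20.0 = 23900.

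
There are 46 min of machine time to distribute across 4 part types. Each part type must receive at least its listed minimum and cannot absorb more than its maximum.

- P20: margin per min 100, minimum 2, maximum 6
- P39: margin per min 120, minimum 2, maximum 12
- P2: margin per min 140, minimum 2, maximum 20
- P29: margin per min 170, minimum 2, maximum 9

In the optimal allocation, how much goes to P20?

5

Meeting every minimum uses 2+2+2+2 = 8 min, leaving 38.
Highest margin per min first: P29 170 > P2 140 > P39 120 > P20 100.
Give P29 7 more to hit its cap of 9 → 31 left.
Give P2 18 more to hit its cap of 20 → 13 left.
P39: +10 to 12 (cap) → 3 left.
P20 has room for 4 more but only 3 remain, so it gets 5.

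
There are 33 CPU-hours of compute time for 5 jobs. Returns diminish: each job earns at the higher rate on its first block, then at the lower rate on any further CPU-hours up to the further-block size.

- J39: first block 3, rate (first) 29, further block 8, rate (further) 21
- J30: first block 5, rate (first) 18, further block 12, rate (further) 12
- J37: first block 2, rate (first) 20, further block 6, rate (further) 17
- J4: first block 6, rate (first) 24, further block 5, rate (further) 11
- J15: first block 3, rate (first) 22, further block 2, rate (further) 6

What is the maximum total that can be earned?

697

Treat each block as its own option and order by rate: J39/tier1 29 > J4/tier1 24 > J15/tier1 22 > J39/tier2 21 > J37/tier1 20 > J30/tier1 18 > J37/tier2 17 > J30/tier2 12 > J4/tier2 11 > J15/tier2 6.
J39 tier1 at 29: fill all 3 — 30 left.
Fill J4 tier1 block (6 at 24) — 24 left.
J15 tier1 at 22: fill all 3 — 21 left.
Fill J39 tier2 block (8 at 21) — 13 left.
J37 tier1 at 20: fill all 2 — 11 left.
J30/tier1 (18): +5 — 6 left.
J37/tier2 (17): +6 — 0 left.
Total = 29×3 + 24×6 + 22×3 + 21×8 + 20×2 + 18×5 + 17×6 = 697.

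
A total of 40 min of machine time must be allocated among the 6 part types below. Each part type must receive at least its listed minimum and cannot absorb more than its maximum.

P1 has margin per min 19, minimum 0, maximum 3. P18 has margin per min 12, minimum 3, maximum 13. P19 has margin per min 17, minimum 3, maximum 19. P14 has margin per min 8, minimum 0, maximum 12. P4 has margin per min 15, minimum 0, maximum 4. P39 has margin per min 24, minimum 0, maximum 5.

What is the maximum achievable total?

Meeting every minimum uses 0+3+3+0+0+0 = 6 min, leaving 34.
Highest margin per min first: P39 24 > P1 19 > P19 17 > P4 15 > P18 12 > P14 8.
Give P39 5 more to hit its cap of 5 — 29 left.
P1: +3 to 3 (cap) — 26 left.
Give P19 16 more to hit its cap of 19 — 10 left.
P4: +4 to 4 (cap) — 6 left.
P18: +6 (room for 10) → 9. Pool exhausted.
Total = 19×3 + 12×9 + 17×19 + 15×4 + 24×5 = 668.

668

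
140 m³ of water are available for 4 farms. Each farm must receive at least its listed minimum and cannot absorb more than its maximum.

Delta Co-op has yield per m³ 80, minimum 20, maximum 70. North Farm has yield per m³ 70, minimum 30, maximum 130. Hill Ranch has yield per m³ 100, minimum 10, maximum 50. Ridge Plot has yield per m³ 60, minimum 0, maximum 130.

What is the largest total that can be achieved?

11900

Meeting every minimum uses 20+30+10+0 = 60 m³, leaving 80.
Rank by yield per m³: Hill Ranch 100 > Delta Co-op 80 > North Farm 70 > Ridge Plot 60.
Hill Ranch: +40 to 50 (cap) → 40 left.
Only 40 left; Delta Co-op takes them to reach 60.
Total = 80×60 + 70×30 + 100×50 = 11900.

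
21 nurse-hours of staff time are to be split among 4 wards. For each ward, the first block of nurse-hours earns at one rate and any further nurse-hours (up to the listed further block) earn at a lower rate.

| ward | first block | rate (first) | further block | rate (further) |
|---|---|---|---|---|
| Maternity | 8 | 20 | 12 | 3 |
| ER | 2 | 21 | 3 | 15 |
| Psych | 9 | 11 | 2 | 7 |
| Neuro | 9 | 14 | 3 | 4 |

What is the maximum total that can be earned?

Treat each block as its own option and order by rate: ER/T1 21 > Maternity/T1 20 > ER/T2 15 > Neuro/T1 14 > Psych/T1 11 > Psych/T2 7 > Neuro/T2 4 > Maternity/T2 3.
ER T1 at 21: fill all 2 ; 19 left.
Maternity T1 at 20: fill all 8 ; 11 left.
ER/T2 (15): +3 ; 8 left.
Neuro T1 at 14: only 8 left, fill 8.
Total = 21×2 + 20×8 + 15×3 + 14×8 = 359.

359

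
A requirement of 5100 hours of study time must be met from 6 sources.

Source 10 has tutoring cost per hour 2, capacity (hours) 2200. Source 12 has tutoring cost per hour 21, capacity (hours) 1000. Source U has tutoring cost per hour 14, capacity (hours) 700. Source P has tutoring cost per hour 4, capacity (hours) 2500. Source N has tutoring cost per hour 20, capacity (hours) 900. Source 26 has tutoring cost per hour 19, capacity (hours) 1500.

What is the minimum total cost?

20000

Cheapest first:
Source 10 at 2: take all 2200 hours — 2900 still needed.
Source P at 4: take all 2500 hours — 400 still needed.
Source U (14): take the remaining 400 — done.
Source 26, Source N, Source 12: unused.
Cost = 2200×2 + 2500×4 + 400×14 = 20000.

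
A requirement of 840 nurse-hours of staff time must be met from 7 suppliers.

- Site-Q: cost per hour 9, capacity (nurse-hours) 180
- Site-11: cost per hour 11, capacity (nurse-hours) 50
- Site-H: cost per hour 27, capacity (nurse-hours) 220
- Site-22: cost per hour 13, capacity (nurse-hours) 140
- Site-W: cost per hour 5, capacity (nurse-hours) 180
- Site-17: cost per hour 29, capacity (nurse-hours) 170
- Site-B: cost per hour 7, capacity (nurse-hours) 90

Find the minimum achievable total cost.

10920

Cheapest first:
Take 180 from Site-W at 5 — need 660 more.
Site-B (7): use full 90 — 570 nurse-hours to go.
Site-Q at 9: take all 180 nurse-hours — 390 still needed.
Site-11 at 11: take all 50 nurse-hours — 340 still needed.
Site-22 at 13: take all 140 nurse-hours — 200 still needed.
Site-H at 27: take 200 of its 220 — requirement met.
Site-17: unused.
Cost = 180×5 + 90×7 + 180×9 + 50×11 + 140×13 + 200×27 = 10920.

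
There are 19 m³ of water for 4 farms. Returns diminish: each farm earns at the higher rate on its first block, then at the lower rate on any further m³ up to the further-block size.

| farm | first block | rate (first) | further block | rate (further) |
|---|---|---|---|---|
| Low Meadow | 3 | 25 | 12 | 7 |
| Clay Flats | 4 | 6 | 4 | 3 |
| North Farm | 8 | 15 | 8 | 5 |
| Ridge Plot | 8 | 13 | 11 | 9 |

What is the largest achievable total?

Order all 8 blocks by rate: Low Meadow/T1 25 > North Farm/T1 15 > Ridge Plot/T1 13 > Ridge Plot/T2 9 > Low Meadow/T2 7 > Clay Flats/T1 6 > North Farm/T2 5 > Clay Flats/T2 3.
Low Meadow T1 at 25: fill all 3 ; 16 left.
Fill North Farm T1 block (8 at 15) ; 8 left.
Ridge Plot T1 at 13: fill all 8 ; 0 left.
Total = 25×3 + 15×8 + 13×8 = 299.

299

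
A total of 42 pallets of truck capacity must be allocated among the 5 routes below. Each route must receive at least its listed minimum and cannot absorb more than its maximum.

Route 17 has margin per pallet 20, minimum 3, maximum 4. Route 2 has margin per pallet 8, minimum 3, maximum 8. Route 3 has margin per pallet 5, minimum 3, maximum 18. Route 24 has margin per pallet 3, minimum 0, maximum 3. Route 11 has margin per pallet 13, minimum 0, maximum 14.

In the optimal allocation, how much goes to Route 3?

16

Meeting every minimum uses 3+3+3+0+0 = 9 pallets, leaving 33.
Order the routes by margin per pallet: Route 17 20 > Route 11 13 > Route 2 8 > Route 3 5 > Route 24 3.
Route 17: +1 to 4 (cap) → 32 left.
Route 11 takes 14 more to reach its cap of 14 → 18 left.
Route 2 takes 5 more to reach its cap of 8 → 13 left.
Route 3 has room for 15 more but only 13 remain, so it gets 16.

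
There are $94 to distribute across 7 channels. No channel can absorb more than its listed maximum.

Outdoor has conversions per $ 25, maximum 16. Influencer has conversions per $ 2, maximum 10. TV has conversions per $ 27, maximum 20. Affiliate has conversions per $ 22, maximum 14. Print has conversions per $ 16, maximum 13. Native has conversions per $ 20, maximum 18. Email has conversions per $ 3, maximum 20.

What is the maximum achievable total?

Order the channels by conversions per $: TV 27 > Outdoor 25 > Affiliate 22 > Native 20 > Print 16 > Email 3 > Influencer 2.
TV takes 20 to reach its cap of 20 — 74 left.
Give Outdoor 16 to hit its cap of 16 — 58 left.
Give Affiliate 14 to hit its cap of 14 — 44 left.
Native takes 18 to reach its cap of 18 — 26 left.
Print: +13 to 13 (cap) — 13 left.
Only 13 left; Email takes them to reach 13.
Total = 25×16 + 27×20 + 22×14 + 16×13 + 20×18 + 3×13 = 1855.

1855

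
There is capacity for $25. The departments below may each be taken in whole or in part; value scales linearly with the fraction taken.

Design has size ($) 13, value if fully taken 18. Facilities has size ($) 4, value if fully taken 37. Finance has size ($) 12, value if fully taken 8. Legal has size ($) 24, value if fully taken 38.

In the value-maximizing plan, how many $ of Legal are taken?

Rank by value-to-size ratio: Facilities 37/4≈9.25, Legal 38/24≈1.58, Design 18/13≈1.38, Finance 8/12≈0.667.
Take all of Facilities (4 $, value 37) ; 21 $ left.
Only 21 $ remain; take 21/24 of Legal for value 38×21/24 = 33.25.

21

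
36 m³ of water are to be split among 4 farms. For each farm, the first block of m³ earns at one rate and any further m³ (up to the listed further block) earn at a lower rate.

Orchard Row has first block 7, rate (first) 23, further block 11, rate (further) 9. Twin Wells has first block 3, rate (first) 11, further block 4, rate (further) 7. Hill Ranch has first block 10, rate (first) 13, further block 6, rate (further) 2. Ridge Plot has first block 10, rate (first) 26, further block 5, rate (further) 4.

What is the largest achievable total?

638

Treat each block as its own option and order by rate: Ridge Plot/first 26 > Orchard Row/first 23 > Hill Ranch/first 13 > Twin Wells/first 11 > Orchard Row/second 9 > Twin Wells/second 7 > Ridge Plot/second 4 > Hill Ranch/second 2.
Ridge Plot first at 26: fill all 10 ; 26 left.
Fill Orchard Row first block (7 at 23) ; 19 left.
Hill Ranch/first (13): +10 ; 9 left.
Fill Twin Wells first block (3 at 11) ; 6 left.
Orchard Row second at 9: only 6 left, fill 6.
Total = 26×10 + 23×7 + 13×10 + 11×3 + 9×6 = 638.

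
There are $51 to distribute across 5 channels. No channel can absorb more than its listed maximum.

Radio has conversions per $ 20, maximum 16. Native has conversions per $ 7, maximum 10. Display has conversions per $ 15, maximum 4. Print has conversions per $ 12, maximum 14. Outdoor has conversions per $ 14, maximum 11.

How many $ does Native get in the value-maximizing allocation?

6

Rank by conversions per $: Radio 20 > Display 15 > Outdoor 14 > Print 12 > Native 7.
Radio takes 16 to reach its cap of 16 → 35 left.
Display takes 4 to reach its cap of 4 → 31 left.
Give Outdoor 11 to hit its cap of 11 → 20 left.
Print: +14 to 14 (cap) → 6 left.
Native: +6 (room for 10) → 6. Pool exhausted.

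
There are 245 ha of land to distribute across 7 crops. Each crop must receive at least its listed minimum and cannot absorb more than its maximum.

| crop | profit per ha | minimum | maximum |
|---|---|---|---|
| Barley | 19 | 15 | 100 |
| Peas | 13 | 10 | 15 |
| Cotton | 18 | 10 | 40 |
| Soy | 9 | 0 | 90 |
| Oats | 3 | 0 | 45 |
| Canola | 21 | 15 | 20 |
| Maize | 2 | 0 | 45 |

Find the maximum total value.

Meeting every minimum uses 15+10+10+0+0+15+0 = 50 ha, leaving 195.
Order the crops by profit per ha: Canola 21 > Barley 19 > Cotton 18 > Peas 13 > Soy 9 > Oats 3 > Maize 2.
Give Canola 5 more to hit its cap of 20 → 190 left.
Barley takes 85 more to reach its cap of 100 → 105 left.
Cotton: +30 to 40 (cap) → 75 left.
Peas takes 5 more to reach its cap of 15 → 70 left.
Soy has room for 90 more but only 70 remain, so it gets 70.
Total = 19×100 + 13×15 + 18×40 + 9×70 + 21×20 = 3865.

3865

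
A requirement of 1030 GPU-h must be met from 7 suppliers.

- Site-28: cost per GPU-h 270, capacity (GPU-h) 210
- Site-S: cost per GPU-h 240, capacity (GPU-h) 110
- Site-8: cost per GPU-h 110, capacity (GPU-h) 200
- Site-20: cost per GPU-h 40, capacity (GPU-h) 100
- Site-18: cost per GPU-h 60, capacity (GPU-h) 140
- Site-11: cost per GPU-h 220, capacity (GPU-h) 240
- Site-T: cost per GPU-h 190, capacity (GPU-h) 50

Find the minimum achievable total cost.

174400

Fill from the cheapest supplier first.
Site-20 at 40: take all 100 GPU-h ; 930 still needed.
Take 140 from Site-18 at 60 ; need 790 more.
Site-8 (110): use full 200 ; 590 GPU-h to go.
Site-T (190): use full 50 ; 540 GPU-h to go.
Take 240 from Site-11 at 220 ; need 300 more.
Site-S (240): use full 110 ; 190 GPU-h to go.
Site-28 (270): take the remaining 190 ; done.
Cost = 100×40 + 140×60 + 200×110 + 50×190 + 240×220 + 110×240 + 190×270 = 174400.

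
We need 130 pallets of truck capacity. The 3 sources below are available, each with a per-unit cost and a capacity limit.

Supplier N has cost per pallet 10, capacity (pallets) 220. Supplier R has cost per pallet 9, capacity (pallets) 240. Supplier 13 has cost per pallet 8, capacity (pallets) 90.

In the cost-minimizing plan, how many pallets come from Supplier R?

40

Use sources in increasing cost order.
Supplier 13 at 8: take all 90 pallets → 40 still needed.
Supplier R at 9: take 40 of its 240 → requirement met.
Supplier N: unused.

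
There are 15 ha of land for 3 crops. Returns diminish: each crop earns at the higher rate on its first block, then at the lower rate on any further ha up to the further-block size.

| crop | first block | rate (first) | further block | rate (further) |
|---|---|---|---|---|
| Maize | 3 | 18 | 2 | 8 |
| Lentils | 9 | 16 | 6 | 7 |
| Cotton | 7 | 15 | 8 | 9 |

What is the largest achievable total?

Rank every tier by rate: Maize/tier1 18 > Lentils/tier1 16 > Cotton/tier1 15 > Cotton/tier2 9 > Maize/tier2 8 > Lentils/tier2 7.
Fill Maize tier1 block (3 at 18) — 12 left.
Lentils tier1 at 16: fill all 9 — 3 left.
3 remain; put them into Cotton tier1 at 15.
Total = 18×3 + 16×9 + 15×3 = 243.

243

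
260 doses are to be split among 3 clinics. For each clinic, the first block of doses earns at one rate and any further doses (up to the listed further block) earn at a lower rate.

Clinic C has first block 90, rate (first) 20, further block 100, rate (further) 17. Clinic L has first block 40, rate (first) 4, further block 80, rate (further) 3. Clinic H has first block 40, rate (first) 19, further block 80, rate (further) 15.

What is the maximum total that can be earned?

Order all 6 blocks by rate: Clinic C/T1 20 > Clinic H/T1 19 > Clinic C/T2 17 > Clinic H/T2 15 > Clinic L/T1 4 > Clinic L/T2 3.
Clinic C T1 at 20: fill all 90 → 170 left.
Clinic H T1 at 19: fill all 40 → 130 left.
Clinic C/T2 (17): +100 → 30 left.
Clinic H/T2: +30 of 80 at 15; pool empty.
Total = 20×90 + 19×40 + 17×100 + 15×30 = 4710.

4710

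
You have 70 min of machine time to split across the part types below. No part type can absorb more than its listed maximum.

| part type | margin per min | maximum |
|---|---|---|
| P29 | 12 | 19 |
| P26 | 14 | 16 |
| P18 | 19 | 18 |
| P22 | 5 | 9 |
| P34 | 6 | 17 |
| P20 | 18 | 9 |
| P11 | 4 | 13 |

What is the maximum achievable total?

Highest margin per min first: P18 19 > P20 18 > P26 14 > P29 12 > P34 6 > P22 5 > P11 4.
Give P18 18 to hit its cap of 18 ; 52 left.
P20: +9 to 9 (cap) ; 43 left.
P26 takes 16 to reach its cap of 16 ; 27 left.
P29: +19 to 19 (cap) ; 8 left.
P34 has room for 17 but only 8 remain, so it gets 8.
Total = 12×19 + 14×16 + 19×18 + 6×8 + 18×9 = 1004.

1004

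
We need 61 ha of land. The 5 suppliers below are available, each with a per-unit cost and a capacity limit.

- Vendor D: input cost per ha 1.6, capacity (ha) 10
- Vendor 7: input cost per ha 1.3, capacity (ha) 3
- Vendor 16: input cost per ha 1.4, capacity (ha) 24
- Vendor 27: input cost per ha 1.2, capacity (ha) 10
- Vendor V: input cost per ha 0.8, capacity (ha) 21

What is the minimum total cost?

71.1

Cheapest first:
Vendor V at 0.8: take all 21 ha → 40 still needed.
Take 10 from Vendor 27 at 1.2 → need 30 more.
Vendor 7 at 1.3: take all 3 ha → 27 still needed.
Take 24 from Vendor 16 at 1.4 → need 3 more.
Vendor D (1.6): take the remaining 3 → done.
Cost = 21×0.8 + 10×1.2 + 3×1.3 + 24×1.4 + 3×1.6 = 71.1.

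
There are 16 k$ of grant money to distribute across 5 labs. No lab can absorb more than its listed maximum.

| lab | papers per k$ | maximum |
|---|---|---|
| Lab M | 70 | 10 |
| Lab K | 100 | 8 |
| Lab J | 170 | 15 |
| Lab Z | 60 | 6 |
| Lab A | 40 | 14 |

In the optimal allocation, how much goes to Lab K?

1

Highest papers per k$ first: Lab J 170 > Lab K 100 > Lab M 70 > Lab Z 60 > Lab A 40.
Lab J takes 15 to reach its cap of 15 → 1 left.
Lab K: +1 (room for 8) → 1. Pool exhausted.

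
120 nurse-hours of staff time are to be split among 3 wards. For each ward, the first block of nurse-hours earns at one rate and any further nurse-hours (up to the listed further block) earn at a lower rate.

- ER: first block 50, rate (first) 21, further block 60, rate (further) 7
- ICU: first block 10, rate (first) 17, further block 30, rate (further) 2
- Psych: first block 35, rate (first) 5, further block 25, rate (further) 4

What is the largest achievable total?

Rank every tier by rate: ER/T1 21 > ICU/T1 17 > ER/T2 7 > Psych/T1 5 > Psych/T2 4 > ICU/T2 2.
Fill ER T1 block (50 at 21) ; 70 left.
ICU T1 at 17: fill all 10 ; 60 left.
Fill ER T2 block (60 at 7) ; 0 left.
Total = 21×50 + 17×10 + 7×60 = 1640.

1640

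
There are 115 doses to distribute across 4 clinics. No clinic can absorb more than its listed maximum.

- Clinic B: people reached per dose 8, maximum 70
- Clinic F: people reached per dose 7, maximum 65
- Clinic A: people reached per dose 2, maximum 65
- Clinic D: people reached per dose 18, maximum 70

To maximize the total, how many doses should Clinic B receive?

45

Rank by people reached per dose: Clinic D 18 > Clinic B 8 > Clinic F 7 > Clinic A 2.
Clinic D: +70 to 70 (cap) → 45 left.
Only 45 left; Clinic B takes them to reach 45.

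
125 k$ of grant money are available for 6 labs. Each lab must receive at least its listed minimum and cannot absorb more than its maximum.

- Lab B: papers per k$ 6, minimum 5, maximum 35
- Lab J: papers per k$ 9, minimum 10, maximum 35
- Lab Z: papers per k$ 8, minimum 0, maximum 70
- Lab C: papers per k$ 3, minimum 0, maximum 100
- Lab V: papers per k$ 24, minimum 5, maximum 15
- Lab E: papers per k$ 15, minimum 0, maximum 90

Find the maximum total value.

Meeting every minimum uses 5+10+0+0+5+0 = 20 k$, leaving 105.
Highest papers per k$ first: Lab V 24 > Lab E 15 > Lab J 9 > Lab Z 8 > Lab B 6 > Lab C 3.
Lab V takes 10 more to reach its cap of 15 → 95 left.
Give Lab E 90 more to hit its cap of 90 → 5 left.
Lab J: +5 (room for 25) → 15. Pool exhausted.
Total = 6×5 + 9×15 + 24×15 + 15×90 = 1875.

1875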